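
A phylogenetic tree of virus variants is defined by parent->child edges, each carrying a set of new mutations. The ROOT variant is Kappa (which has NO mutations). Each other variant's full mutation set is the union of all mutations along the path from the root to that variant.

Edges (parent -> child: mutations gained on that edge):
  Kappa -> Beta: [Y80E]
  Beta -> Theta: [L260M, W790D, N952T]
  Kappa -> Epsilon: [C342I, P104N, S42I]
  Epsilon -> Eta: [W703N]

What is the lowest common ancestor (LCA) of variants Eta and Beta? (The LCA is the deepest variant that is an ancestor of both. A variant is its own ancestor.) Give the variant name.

Path from root to Eta: Kappa -> Epsilon -> Eta
  ancestors of Eta: {Kappa, Epsilon, Eta}
Path from root to Beta: Kappa -> Beta
  ancestors of Beta: {Kappa, Beta}
Common ancestors: {Kappa}
Walk up from Beta: Beta (not in ancestors of Eta), Kappa (in ancestors of Eta)
Deepest common ancestor (LCA) = Kappa

Answer: Kappa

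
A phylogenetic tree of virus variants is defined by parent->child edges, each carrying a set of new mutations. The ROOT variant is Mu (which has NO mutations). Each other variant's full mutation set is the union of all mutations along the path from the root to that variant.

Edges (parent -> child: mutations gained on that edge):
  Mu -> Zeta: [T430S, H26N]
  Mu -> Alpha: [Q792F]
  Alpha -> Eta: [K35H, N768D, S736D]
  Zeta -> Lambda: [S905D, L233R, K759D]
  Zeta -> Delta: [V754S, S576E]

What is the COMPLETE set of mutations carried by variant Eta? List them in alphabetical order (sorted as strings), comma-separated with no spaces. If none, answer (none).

At Mu: gained [] -> total []
At Alpha: gained ['Q792F'] -> total ['Q792F']
At Eta: gained ['K35H', 'N768D', 'S736D'] -> total ['K35H', 'N768D', 'Q792F', 'S736D']

Answer: K35H,N768D,Q792F,S736D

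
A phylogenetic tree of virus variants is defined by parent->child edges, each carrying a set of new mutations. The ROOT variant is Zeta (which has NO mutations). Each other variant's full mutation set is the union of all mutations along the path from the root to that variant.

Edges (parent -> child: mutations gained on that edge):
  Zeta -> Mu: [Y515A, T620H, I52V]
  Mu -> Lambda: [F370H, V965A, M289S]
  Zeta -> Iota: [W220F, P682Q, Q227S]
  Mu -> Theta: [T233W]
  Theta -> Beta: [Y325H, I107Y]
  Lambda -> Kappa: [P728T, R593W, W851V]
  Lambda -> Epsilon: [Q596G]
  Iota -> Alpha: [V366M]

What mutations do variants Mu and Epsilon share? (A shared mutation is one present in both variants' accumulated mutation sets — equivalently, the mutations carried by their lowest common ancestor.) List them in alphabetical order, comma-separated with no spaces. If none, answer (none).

Answer: I52V,T620H,Y515A

Derivation:
Accumulating mutations along path to Mu:
  At Zeta: gained [] -> total []
  At Mu: gained ['Y515A', 'T620H', 'I52V'] -> total ['I52V', 'T620H', 'Y515A']
Mutations(Mu) = ['I52V', 'T620H', 'Y515A']
Accumulating mutations along path to Epsilon:
  At Zeta: gained [] -> total []
  At Mu: gained ['Y515A', 'T620H', 'I52V'] -> total ['I52V', 'T620H', 'Y515A']
  At Lambda: gained ['F370H', 'V965A', 'M289S'] -> total ['F370H', 'I52V', 'M289S', 'T620H', 'V965A', 'Y515A']
  At Epsilon: gained ['Q596G'] -> total ['F370H', 'I52V', 'M289S', 'Q596G', 'T620H', 'V965A', 'Y515A']
Mutations(Epsilon) = ['F370H', 'I52V', 'M289S', 'Q596G', 'T620H', 'V965A', 'Y515A']
Intersection: ['I52V', 'T620H', 'Y515A'] ∩ ['F370H', 'I52V', 'M289S', 'Q596G', 'T620H', 'V965A', 'Y515A'] = ['I52V', 'T620H', 'Y515A']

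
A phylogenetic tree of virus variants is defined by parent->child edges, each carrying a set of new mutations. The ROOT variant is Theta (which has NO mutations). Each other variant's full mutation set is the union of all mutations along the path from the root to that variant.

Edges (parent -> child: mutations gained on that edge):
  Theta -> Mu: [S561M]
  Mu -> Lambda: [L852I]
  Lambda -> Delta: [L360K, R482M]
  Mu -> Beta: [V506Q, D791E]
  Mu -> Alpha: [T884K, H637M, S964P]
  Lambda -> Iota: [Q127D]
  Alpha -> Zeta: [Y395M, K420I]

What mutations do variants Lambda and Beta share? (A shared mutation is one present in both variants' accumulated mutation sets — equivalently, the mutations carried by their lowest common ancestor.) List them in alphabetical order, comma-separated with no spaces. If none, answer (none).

Accumulating mutations along path to Lambda:
  At Theta: gained [] -> total []
  At Mu: gained ['S561M'] -> total ['S561M']
  At Lambda: gained ['L852I'] -> total ['L852I', 'S561M']
Mutations(Lambda) = ['L852I', 'S561M']
Accumulating mutations along path to Beta:
  At Theta: gained [] -> total []
  At Mu: gained ['S561M'] -> total ['S561M']
  At Beta: gained ['V506Q', 'D791E'] -> total ['D791E', 'S561M', 'V506Q']
Mutations(Beta) = ['D791E', 'S561M', 'V506Q']
Intersection: ['L852I', 'S561M'] ∩ ['D791E', 'S561M', 'V506Q'] = ['S561M']

Answer: S561M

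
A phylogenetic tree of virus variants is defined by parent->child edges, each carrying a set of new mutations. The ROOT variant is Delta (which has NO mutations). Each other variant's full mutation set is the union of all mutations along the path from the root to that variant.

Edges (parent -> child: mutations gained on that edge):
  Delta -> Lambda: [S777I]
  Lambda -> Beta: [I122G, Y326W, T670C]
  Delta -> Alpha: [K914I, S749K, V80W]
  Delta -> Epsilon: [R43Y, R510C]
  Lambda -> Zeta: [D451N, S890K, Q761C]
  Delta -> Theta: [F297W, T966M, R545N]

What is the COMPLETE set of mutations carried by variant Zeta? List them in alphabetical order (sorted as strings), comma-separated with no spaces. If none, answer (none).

Answer: D451N,Q761C,S777I,S890K

Derivation:
At Delta: gained [] -> total []
At Lambda: gained ['S777I'] -> total ['S777I']
At Zeta: gained ['D451N', 'S890K', 'Q761C'] -> total ['D451N', 'Q761C', 'S777I', 'S890K']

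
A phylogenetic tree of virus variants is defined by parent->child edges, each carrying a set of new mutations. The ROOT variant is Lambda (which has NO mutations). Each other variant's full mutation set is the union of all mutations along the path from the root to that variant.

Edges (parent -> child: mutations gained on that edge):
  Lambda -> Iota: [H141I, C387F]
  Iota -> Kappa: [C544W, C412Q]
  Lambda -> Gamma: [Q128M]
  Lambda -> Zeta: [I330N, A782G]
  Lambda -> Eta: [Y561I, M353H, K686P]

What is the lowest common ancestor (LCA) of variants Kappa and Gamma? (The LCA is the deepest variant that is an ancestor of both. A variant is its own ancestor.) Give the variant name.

Path from root to Kappa: Lambda -> Iota -> Kappa
  ancestors of Kappa: {Lambda, Iota, Kappa}
Path from root to Gamma: Lambda -> Gamma
  ancestors of Gamma: {Lambda, Gamma}
Common ancestors: {Lambda}
Walk up from Gamma: Gamma (not in ancestors of Kappa), Lambda (in ancestors of Kappa)
Deepest common ancestor (LCA) = Lambda

Answer: Lambda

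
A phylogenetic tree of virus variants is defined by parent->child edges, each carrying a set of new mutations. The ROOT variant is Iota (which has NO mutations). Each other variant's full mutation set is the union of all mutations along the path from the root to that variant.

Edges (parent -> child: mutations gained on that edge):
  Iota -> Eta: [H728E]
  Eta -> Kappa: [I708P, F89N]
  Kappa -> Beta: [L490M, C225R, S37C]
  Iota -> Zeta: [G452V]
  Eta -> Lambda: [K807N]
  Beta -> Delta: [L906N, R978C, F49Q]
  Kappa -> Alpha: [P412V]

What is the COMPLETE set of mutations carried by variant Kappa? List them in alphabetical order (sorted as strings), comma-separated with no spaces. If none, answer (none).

Answer: F89N,H728E,I708P

Derivation:
At Iota: gained [] -> total []
At Eta: gained ['H728E'] -> total ['H728E']
At Kappa: gained ['I708P', 'F89N'] -> total ['F89N', 'H728E', 'I708P']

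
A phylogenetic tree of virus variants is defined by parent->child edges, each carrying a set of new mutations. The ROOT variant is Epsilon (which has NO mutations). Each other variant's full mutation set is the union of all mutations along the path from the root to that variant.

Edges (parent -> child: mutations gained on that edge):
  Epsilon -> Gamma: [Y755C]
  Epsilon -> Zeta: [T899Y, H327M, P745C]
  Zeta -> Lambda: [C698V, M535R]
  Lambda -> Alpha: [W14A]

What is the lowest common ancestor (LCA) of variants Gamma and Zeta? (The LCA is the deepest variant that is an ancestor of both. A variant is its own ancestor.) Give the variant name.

Answer: Epsilon

Derivation:
Path from root to Gamma: Epsilon -> Gamma
  ancestors of Gamma: {Epsilon, Gamma}
Path from root to Zeta: Epsilon -> Zeta
  ancestors of Zeta: {Epsilon, Zeta}
Common ancestors: {Epsilon}
Walk up from Zeta: Zeta (not in ancestors of Gamma), Epsilon (in ancestors of Gamma)
Deepest common ancestor (LCA) = Epsilon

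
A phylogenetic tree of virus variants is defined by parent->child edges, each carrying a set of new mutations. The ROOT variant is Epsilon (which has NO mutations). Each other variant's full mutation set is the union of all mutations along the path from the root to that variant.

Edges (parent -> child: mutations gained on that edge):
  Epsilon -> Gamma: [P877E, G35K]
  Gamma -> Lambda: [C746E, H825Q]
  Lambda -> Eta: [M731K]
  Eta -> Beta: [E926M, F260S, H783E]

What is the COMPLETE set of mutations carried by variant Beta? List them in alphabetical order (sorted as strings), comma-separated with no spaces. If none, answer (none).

Answer: C746E,E926M,F260S,G35K,H783E,H825Q,M731K,P877E

Derivation:
At Epsilon: gained [] -> total []
At Gamma: gained ['P877E', 'G35K'] -> total ['G35K', 'P877E']
At Lambda: gained ['C746E', 'H825Q'] -> total ['C746E', 'G35K', 'H825Q', 'P877E']
At Eta: gained ['M731K'] -> total ['C746E', 'G35K', 'H825Q', 'M731K', 'P877E']
At Beta: gained ['E926M', 'F260S', 'H783E'] -> total ['C746E', 'E926M', 'F260S', 'G35K', 'H783E', 'H825Q', 'M731K', 'P877E']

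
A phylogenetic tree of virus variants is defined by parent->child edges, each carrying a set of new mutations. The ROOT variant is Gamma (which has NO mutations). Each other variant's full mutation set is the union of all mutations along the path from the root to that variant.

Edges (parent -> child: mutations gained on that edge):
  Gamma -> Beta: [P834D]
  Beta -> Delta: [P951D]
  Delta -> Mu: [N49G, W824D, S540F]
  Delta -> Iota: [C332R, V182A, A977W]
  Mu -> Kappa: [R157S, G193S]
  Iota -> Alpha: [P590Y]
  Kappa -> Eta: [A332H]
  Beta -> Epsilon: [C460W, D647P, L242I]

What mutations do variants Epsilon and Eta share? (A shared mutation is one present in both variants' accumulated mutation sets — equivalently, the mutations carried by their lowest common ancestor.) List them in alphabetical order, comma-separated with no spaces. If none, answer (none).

Accumulating mutations along path to Epsilon:
  At Gamma: gained [] -> total []
  At Beta: gained ['P834D'] -> total ['P834D']
  At Epsilon: gained ['C460W', 'D647P', 'L242I'] -> total ['C460W', 'D647P', 'L242I', 'P834D']
Mutations(Epsilon) = ['C460W', 'D647P', 'L242I', 'P834D']
Accumulating mutations along path to Eta:
  At Gamma: gained [] -> total []
  At Beta: gained ['P834D'] -> total ['P834D']
  At Delta: gained ['P951D'] -> total ['P834D', 'P951D']
  At Mu: gained ['N49G', 'W824D', 'S540F'] -> total ['N49G', 'P834D', 'P951D', 'S540F', 'W824D']
  At Kappa: gained ['R157S', 'G193S'] -> total ['G193S', 'N49G', 'P834D', 'P951D', 'R157S', 'S540F', 'W824D']
  At Eta: gained ['A332H'] -> total ['A332H', 'G193S', 'N49G', 'P834D', 'P951D', 'R157S', 'S540F', 'W824D']
Mutations(Eta) = ['A332H', 'G193S', 'N49G', 'P834D', 'P951D', 'R157S', 'S540F', 'W824D']
Intersection: ['C460W', 'D647P', 'L242I', 'P834D'] ∩ ['A332H', 'G193S', 'N49G', 'P834D', 'P951D', 'R157S', 'S540F', 'W824D'] = ['P834D']

Answer: P834D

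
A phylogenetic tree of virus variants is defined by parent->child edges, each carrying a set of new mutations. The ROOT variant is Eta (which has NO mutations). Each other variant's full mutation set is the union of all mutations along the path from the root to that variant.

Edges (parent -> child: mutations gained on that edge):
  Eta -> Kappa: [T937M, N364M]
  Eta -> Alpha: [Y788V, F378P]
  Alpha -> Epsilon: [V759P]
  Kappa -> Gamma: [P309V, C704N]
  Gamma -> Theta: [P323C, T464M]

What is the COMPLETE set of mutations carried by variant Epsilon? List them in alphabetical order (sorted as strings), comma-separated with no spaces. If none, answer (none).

At Eta: gained [] -> total []
At Alpha: gained ['Y788V', 'F378P'] -> total ['F378P', 'Y788V']
At Epsilon: gained ['V759P'] -> total ['F378P', 'V759P', 'Y788V']

Answer: F378P,V759P,Y788V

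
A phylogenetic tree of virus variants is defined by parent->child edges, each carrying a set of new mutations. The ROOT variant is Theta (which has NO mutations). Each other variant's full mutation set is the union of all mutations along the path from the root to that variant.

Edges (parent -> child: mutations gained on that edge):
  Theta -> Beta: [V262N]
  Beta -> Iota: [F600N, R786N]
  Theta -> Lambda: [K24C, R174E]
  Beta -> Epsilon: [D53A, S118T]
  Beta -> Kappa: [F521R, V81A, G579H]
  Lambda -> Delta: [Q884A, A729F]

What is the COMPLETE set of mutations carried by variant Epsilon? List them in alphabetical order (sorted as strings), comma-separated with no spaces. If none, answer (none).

At Theta: gained [] -> total []
At Beta: gained ['V262N'] -> total ['V262N']
At Epsilon: gained ['D53A', 'S118T'] -> total ['D53A', 'S118T', 'V262N']

Answer: D53A,S118T,V262N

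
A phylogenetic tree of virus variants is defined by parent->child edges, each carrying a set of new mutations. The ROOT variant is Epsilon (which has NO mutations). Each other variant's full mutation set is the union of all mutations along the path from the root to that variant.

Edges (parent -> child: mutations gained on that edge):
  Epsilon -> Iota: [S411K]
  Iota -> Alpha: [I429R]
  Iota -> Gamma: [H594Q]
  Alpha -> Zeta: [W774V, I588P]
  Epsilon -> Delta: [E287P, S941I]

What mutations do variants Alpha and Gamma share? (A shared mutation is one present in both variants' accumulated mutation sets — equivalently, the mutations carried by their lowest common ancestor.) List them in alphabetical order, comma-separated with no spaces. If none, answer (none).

Accumulating mutations along path to Alpha:
  At Epsilon: gained [] -> total []
  At Iota: gained ['S411K'] -> total ['S411K']
  At Alpha: gained ['I429R'] -> total ['I429R', 'S411K']
Mutations(Alpha) = ['I429R', 'S411K']
Accumulating mutations along path to Gamma:
  At Epsilon: gained [] -> total []
  At Iota: gained ['S411K'] -> total ['S411K']
  At Gamma: gained ['H594Q'] -> total ['H594Q', 'S411K']
Mutations(Gamma) = ['H594Q', 'S411K']
Intersection: ['I429R', 'S411K'] ∩ ['H594Q', 'S411K'] = ['S411K']

Answer: S411K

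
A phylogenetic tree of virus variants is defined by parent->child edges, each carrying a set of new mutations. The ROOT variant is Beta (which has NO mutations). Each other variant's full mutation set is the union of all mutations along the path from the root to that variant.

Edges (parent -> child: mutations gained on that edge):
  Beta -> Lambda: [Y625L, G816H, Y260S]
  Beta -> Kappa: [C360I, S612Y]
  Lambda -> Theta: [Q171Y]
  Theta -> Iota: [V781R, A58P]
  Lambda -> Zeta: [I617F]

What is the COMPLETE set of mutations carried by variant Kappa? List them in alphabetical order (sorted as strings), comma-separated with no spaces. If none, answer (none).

Answer: C360I,S612Y

Derivation:
At Beta: gained [] -> total []
At Kappa: gained ['C360I', 'S612Y'] -> total ['C360I', 'S612Y']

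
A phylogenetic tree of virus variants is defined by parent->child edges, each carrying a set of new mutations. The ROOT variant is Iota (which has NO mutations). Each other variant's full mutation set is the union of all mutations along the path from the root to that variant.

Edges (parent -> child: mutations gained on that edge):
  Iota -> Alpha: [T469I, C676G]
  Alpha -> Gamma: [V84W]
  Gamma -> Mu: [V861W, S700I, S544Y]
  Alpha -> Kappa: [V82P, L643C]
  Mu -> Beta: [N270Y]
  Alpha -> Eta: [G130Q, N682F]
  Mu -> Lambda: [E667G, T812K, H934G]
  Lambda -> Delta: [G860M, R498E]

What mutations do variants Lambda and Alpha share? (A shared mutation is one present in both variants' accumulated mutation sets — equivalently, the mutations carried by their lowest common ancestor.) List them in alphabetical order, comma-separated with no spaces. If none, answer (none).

Answer: C676G,T469I

Derivation:
Accumulating mutations along path to Lambda:
  At Iota: gained [] -> total []
  At Alpha: gained ['T469I', 'C676G'] -> total ['C676G', 'T469I']
  At Gamma: gained ['V84W'] -> total ['C676G', 'T469I', 'V84W']
  At Mu: gained ['V861W', 'S700I', 'S544Y'] -> total ['C676G', 'S544Y', 'S700I', 'T469I', 'V84W', 'V861W']
  At Lambda: gained ['E667G', 'T812K', 'H934G'] -> total ['C676G', 'E667G', 'H934G', 'S544Y', 'S700I', 'T469I', 'T812K', 'V84W', 'V861W']
Mutations(Lambda) = ['C676G', 'E667G', 'H934G', 'S544Y', 'S700I', 'T469I', 'T812K', 'V84W', 'V861W']
Accumulating mutations along path to Alpha:
  At Iota: gained [] -> total []
  At Alpha: gained ['T469I', 'C676G'] -> total ['C676G', 'T469I']
Mutations(Alpha) = ['C676G', 'T469I']
Intersection: ['C676G', 'E667G', 'H934G', 'S544Y', 'S700I', 'T469I', 'T812K', 'V84W', 'V861W'] ∩ ['C676G', 'T469I'] = ['C676G', 'T469I']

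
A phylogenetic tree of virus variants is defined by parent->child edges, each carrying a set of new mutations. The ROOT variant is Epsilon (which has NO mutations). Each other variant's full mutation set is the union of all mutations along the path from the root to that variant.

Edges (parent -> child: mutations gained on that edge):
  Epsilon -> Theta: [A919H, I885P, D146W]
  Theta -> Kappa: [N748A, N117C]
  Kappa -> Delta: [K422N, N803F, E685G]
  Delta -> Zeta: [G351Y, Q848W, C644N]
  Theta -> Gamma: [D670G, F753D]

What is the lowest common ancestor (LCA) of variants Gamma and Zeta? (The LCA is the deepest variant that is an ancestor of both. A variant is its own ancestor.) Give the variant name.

Path from root to Gamma: Epsilon -> Theta -> Gamma
  ancestors of Gamma: {Epsilon, Theta, Gamma}
Path from root to Zeta: Epsilon -> Theta -> Kappa -> Delta -> Zeta
  ancestors of Zeta: {Epsilon, Theta, Kappa, Delta, Zeta}
Common ancestors: {Epsilon, Theta}
Walk up from Zeta: Zeta (not in ancestors of Gamma), Delta (not in ancestors of Gamma), Kappa (not in ancestors of Gamma), Theta (in ancestors of Gamma), Epsilon (in ancestors of Gamma)
Deepest common ancestor (LCA) = Theta

Answer: Theta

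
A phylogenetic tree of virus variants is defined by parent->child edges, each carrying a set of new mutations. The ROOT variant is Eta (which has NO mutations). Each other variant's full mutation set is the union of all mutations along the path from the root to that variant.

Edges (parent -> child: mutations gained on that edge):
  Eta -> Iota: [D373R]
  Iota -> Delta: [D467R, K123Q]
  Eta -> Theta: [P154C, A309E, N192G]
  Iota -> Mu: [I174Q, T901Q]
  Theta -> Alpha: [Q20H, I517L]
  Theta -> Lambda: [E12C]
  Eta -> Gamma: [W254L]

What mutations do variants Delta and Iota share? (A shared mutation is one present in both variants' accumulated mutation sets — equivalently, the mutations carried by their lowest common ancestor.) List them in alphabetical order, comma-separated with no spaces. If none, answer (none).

Answer: D373R

Derivation:
Accumulating mutations along path to Delta:
  At Eta: gained [] -> total []
  At Iota: gained ['D373R'] -> total ['D373R']
  At Delta: gained ['D467R', 'K123Q'] -> total ['D373R', 'D467R', 'K123Q']
Mutations(Delta) = ['D373R', 'D467R', 'K123Q']
Accumulating mutations along path to Iota:
  At Eta: gained [] -> total []
  At Iota: gained ['D373R'] -> total ['D373R']
Mutations(Iota) = ['D373R']
Intersection: ['D373R', 'D467R', 'K123Q'] ∩ ['D373R'] = ['D373R']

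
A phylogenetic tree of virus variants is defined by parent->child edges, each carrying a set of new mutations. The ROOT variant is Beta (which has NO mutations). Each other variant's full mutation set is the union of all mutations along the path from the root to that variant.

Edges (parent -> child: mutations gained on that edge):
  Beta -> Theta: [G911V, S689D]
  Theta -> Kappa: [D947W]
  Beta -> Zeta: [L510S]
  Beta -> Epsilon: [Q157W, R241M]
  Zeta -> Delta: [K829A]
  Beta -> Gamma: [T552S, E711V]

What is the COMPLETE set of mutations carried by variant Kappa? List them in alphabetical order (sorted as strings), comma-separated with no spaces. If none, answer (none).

Answer: D947W,G911V,S689D

Derivation:
At Beta: gained [] -> total []
At Theta: gained ['G911V', 'S689D'] -> total ['G911V', 'S689D']
At Kappa: gained ['D947W'] -> total ['D947W', 'G911V', 'S689D']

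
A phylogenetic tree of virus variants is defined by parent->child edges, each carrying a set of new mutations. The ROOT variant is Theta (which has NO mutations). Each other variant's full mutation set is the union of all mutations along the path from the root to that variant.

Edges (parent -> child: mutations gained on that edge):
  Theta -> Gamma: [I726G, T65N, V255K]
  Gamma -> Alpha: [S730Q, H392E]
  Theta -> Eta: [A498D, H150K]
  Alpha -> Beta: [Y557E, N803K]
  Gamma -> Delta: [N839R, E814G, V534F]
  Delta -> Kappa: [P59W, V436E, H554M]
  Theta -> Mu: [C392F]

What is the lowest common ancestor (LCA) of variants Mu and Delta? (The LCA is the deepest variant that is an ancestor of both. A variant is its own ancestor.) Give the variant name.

Path from root to Mu: Theta -> Mu
  ancestors of Mu: {Theta, Mu}
Path from root to Delta: Theta -> Gamma -> Delta
  ancestors of Delta: {Theta, Gamma, Delta}
Common ancestors: {Theta}
Walk up from Delta: Delta (not in ancestors of Mu), Gamma (not in ancestors of Mu), Theta (in ancestors of Mu)
Deepest common ancestor (LCA) = Theta

Answer: Theta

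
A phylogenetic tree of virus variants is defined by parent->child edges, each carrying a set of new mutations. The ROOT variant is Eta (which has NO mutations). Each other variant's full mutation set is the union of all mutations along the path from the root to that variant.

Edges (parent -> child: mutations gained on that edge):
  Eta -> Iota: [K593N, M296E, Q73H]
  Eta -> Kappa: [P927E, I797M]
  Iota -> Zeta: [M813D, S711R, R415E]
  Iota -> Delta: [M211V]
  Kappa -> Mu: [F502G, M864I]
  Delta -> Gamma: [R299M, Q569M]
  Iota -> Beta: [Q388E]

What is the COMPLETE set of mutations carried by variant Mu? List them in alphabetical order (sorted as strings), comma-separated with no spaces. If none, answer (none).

Answer: F502G,I797M,M864I,P927E

Derivation:
At Eta: gained [] -> total []
At Kappa: gained ['P927E', 'I797M'] -> total ['I797M', 'P927E']
At Mu: gained ['F502G', 'M864I'] -> total ['F502G', 'I797M', 'M864I', 'P927E']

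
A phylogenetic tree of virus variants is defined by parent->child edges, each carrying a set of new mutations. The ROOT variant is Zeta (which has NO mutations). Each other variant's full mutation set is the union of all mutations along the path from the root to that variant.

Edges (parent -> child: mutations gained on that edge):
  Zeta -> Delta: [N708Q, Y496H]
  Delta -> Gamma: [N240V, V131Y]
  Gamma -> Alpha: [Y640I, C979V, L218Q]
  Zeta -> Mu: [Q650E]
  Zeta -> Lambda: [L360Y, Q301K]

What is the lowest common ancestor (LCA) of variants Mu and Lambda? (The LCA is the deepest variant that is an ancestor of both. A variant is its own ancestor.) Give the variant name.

Answer: Zeta

Derivation:
Path from root to Mu: Zeta -> Mu
  ancestors of Mu: {Zeta, Mu}
Path from root to Lambda: Zeta -> Lambda
  ancestors of Lambda: {Zeta, Lambda}
Common ancestors: {Zeta}
Walk up from Lambda: Lambda (not in ancestors of Mu), Zeta (in ancestors of Mu)
Deepest common ancestor (LCA) = Zeta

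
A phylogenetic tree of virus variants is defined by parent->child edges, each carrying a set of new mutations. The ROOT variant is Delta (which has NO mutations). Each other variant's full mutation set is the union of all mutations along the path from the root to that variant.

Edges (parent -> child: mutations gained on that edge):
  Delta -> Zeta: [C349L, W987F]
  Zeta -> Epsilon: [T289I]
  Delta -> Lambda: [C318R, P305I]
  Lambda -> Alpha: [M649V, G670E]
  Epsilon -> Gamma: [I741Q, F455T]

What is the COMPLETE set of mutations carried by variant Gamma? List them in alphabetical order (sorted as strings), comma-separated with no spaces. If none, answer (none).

At Delta: gained [] -> total []
At Zeta: gained ['C349L', 'W987F'] -> total ['C349L', 'W987F']
At Epsilon: gained ['T289I'] -> total ['C349L', 'T289I', 'W987F']
At Gamma: gained ['I741Q', 'F455T'] -> total ['C349L', 'F455T', 'I741Q', 'T289I', 'W987F']

Answer: C349L,F455T,I741Q,T289I,W987F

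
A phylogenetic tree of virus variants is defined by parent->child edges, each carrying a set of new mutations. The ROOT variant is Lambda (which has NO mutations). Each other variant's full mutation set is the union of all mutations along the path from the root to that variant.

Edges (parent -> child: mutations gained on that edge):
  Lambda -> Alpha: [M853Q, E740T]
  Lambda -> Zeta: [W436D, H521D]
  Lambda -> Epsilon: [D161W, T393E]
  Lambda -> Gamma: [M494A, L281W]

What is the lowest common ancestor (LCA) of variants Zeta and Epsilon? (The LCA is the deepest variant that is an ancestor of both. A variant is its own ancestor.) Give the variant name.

Answer: Lambda

Derivation:
Path from root to Zeta: Lambda -> Zeta
  ancestors of Zeta: {Lambda, Zeta}
Path from root to Epsilon: Lambda -> Epsilon
  ancestors of Epsilon: {Lambda, Epsilon}
Common ancestors: {Lambda}
Walk up from Epsilon: Epsilon (not in ancestors of Zeta), Lambda (in ancestors of Zeta)
Deepest common ancestor (LCA) = Lambda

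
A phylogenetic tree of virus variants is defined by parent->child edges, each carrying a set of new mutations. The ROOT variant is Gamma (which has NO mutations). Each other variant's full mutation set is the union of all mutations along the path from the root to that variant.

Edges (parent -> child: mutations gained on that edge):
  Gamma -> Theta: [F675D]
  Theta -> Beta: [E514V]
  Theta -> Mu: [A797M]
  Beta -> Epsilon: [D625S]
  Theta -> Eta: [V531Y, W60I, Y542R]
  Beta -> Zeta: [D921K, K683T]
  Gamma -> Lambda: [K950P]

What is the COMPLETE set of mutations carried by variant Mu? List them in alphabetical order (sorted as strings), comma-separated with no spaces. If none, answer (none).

Answer: A797M,F675D

Derivation:
At Gamma: gained [] -> total []
At Theta: gained ['F675D'] -> total ['F675D']
At Mu: gained ['A797M'] -> total ['A797M', 'F675D']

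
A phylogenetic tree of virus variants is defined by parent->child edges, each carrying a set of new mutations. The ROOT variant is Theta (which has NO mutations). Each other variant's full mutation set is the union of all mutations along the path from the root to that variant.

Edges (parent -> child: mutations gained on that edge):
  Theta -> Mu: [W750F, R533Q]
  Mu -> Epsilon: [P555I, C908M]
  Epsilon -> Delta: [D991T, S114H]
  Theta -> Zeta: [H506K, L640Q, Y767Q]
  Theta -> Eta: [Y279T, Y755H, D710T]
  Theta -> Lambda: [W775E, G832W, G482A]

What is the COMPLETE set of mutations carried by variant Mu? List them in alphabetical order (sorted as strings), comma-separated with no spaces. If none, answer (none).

At Theta: gained [] -> total []
At Mu: gained ['W750F', 'R533Q'] -> total ['R533Q', 'W750F']

Answer: R533Q,W750F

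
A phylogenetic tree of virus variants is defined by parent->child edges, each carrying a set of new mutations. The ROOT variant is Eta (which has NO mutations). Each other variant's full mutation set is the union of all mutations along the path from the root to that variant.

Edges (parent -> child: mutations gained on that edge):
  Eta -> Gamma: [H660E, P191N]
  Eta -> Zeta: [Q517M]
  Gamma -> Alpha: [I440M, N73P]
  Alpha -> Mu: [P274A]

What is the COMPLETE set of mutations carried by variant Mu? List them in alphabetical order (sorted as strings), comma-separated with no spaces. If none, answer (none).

Answer: H660E,I440M,N73P,P191N,P274A

Derivation:
At Eta: gained [] -> total []
At Gamma: gained ['H660E', 'P191N'] -> total ['H660E', 'P191N']
At Alpha: gained ['I440M', 'N73P'] -> total ['H660E', 'I440M', 'N73P', 'P191N']
At Mu: gained ['P274A'] -> total ['H660E', 'I440M', 'N73P', 'P191N', 'P274A']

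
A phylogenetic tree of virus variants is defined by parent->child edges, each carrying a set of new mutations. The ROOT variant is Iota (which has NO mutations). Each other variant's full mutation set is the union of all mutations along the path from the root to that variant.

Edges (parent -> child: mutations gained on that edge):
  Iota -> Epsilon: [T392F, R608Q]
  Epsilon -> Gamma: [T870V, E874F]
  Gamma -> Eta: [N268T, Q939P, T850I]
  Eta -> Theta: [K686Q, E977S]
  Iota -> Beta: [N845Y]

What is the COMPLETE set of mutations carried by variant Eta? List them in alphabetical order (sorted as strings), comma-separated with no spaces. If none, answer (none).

At Iota: gained [] -> total []
At Epsilon: gained ['T392F', 'R608Q'] -> total ['R608Q', 'T392F']
At Gamma: gained ['T870V', 'E874F'] -> total ['E874F', 'R608Q', 'T392F', 'T870V']
At Eta: gained ['N268T', 'Q939P', 'T850I'] -> total ['E874F', 'N268T', 'Q939P', 'R608Q', 'T392F', 'T850I', 'T870V']

Answer: E874F,N268T,Q939P,R608Q,T392F,T850I,T870V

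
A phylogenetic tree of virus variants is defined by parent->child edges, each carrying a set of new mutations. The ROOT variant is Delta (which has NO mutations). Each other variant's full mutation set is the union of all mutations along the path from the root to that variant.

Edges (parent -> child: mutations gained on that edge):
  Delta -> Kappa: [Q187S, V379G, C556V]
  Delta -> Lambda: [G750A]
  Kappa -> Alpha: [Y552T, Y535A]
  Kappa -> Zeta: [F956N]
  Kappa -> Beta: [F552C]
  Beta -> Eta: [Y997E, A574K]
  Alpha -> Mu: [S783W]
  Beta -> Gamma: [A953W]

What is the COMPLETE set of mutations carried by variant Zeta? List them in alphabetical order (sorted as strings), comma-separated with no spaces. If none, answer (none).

Answer: C556V,F956N,Q187S,V379G

Derivation:
At Delta: gained [] -> total []
At Kappa: gained ['Q187S', 'V379G', 'C556V'] -> total ['C556V', 'Q187S', 'V379G']
At Zeta: gained ['F956N'] -> total ['C556V', 'F956N', 'Q187S', 'V379G']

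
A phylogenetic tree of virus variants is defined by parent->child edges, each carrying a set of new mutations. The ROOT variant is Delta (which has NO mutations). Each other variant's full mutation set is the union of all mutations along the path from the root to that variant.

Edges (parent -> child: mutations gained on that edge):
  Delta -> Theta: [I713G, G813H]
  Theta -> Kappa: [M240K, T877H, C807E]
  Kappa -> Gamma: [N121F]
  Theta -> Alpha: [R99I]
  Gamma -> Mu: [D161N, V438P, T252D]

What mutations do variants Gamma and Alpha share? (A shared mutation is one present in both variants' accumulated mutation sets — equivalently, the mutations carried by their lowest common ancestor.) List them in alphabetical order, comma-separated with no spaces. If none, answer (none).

Accumulating mutations along path to Gamma:
  At Delta: gained [] -> total []
  At Theta: gained ['I713G', 'G813H'] -> total ['G813H', 'I713G']
  At Kappa: gained ['M240K', 'T877H', 'C807E'] -> total ['C807E', 'G813H', 'I713G', 'M240K', 'T877H']
  At Gamma: gained ['N121F'] -> total ['C807E', 'G813H', 'I713G', 'M240K', 'N121F', 'T877H']
Mutations(Gamma) = ['C807E', 'G813H', 'I713G', 'M240K', 'N121F', 'T877H']
Accumulating mutations along path to Alpha:
  At Delta: gained [] -> total []
  At Theta: gained ['I713G', 'G813H'] -> total ['G813H', 'I713G']
  At Alpha: gained ['R99I'] -> total ['G813H', 'I713G', 'R99I']
Mutations(Alpha) = ['G813H', 'I713G', 'R99I']
Intersection: ['C807E', 'G813H', 'I713G', 'M240K', 'N121F', 'T877H'] ∩ ['G813H', 'I713G', 'R99I'] = ['G813H', 'I713G']

Answer: G813H,I713G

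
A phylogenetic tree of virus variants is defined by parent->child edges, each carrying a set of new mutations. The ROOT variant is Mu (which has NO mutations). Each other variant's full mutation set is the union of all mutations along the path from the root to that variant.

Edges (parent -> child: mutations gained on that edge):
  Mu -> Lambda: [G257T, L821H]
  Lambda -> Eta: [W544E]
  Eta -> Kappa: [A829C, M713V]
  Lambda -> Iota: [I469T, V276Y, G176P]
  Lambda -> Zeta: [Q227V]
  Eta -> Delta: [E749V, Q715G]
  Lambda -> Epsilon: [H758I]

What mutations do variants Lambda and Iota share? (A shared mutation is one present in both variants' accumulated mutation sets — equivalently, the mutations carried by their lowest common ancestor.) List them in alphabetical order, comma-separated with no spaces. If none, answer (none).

Accumulating mutations along path to Lambda:
  At Mu: gained [] -> total []
  At Lambda: gained ['G257T', 'L821H'] -> total ['G257T', 'L821H']
Mutations(Lambda) = ['G257T', 'L821H']
Accumulating mutations along path to Iota:
  At Mu: gained [] -> total []
  At Lambda: gained ['G257T', 'L821H'] -> total ['G257T', 'L821H']
  At Iota: gained ['I469T', 'V276Y', 'G176P'] -> total ['G176P', 'G257T', 'I469T', 'L821H', 'V276Y']
Mutations(Iota) = ['G176P', 'G257T', 'I469T', 'L821H', 'V276Y']
Intersection: ['G257T', 'L821H'] ∩ ['G176P', 'G257T', 'I469T', 'L821H', 'V276Y'] = ['G257T', 'L821H']

Answer: G257T,L821H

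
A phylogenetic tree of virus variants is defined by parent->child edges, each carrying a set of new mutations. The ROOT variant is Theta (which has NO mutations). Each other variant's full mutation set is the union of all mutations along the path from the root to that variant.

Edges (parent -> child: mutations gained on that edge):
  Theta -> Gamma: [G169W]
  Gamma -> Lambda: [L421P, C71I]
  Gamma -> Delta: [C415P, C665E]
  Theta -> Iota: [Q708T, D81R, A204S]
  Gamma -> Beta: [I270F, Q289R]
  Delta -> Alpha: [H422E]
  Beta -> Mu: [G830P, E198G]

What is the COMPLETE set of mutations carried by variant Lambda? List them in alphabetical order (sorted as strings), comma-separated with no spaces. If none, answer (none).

At Theta: gained [] -> total []
At Gamma: gained ['G169W'] -> total ['G169W']
At Lambda: gained ['L421P', 'C71I'] -> total ['C71I', 'G169W', 'L421P']

Answer: C71I,G169W,L421P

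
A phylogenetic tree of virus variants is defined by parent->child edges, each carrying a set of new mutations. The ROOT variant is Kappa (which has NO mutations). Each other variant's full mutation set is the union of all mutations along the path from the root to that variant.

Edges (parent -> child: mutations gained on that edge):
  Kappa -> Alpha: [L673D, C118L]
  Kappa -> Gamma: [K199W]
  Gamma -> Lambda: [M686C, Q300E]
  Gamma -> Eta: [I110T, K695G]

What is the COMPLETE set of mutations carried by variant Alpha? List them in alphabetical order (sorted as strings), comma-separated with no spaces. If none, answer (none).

At Kappa: gained [] -> total []
At Alpha: gained ['L673D', 'C118L'] -> total ['C118L', 'L673D']

Answer: C118L,L673D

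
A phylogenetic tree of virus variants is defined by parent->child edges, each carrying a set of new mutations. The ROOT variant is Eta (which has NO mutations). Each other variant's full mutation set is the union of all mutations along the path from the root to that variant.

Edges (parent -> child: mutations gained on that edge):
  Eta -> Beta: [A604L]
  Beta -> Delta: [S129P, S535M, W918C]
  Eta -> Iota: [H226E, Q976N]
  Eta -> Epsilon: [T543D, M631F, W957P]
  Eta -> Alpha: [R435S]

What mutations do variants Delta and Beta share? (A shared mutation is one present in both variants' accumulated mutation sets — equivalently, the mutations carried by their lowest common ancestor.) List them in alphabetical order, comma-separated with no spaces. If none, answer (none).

Answer: A604L

Derivation:
Accumulating mutations along path to Delta:
  At Eta: gained [] -> total []
  At Beta: gained ['A604L'] -> total ['A604L']
  At Delta: gained ['S129P', 'S535M', 'W918C'] -> total ['A604L', 'S129P', 'S535M', 'W918C']
Mutations(Delta) = ['A604L', 'S129P', 'S535M', 'W918C']
Accumulating mutations along path to Beta:
  At Eta: gained [] -> total []
  At Beta: gained ['A604L'] -> total ['A604L']
Mutations(Beta) = ['A604L']
Intersection: ['A604L', 'S129P', 'S535M', 'W918C'] ∩ ['A604L'] = ['A604L']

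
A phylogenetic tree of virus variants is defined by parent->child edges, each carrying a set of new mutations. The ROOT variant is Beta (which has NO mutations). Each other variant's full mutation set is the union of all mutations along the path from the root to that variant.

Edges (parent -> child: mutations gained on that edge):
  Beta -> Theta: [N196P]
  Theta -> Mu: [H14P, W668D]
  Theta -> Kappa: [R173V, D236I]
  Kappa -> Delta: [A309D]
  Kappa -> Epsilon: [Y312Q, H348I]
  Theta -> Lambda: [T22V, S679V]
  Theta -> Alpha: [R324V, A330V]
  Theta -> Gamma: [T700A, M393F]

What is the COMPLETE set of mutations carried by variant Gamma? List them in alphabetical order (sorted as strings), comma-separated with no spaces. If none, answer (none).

Answer: M393F,N196P,T700A

Derivation:
At Beta: gained [] -> total []
At Theta: gained ['N196P'] -> total ['N196P']
At Gamma: gained ['T700A', 'M393F'] -> total ['M393F', 'N196P', 'T700A']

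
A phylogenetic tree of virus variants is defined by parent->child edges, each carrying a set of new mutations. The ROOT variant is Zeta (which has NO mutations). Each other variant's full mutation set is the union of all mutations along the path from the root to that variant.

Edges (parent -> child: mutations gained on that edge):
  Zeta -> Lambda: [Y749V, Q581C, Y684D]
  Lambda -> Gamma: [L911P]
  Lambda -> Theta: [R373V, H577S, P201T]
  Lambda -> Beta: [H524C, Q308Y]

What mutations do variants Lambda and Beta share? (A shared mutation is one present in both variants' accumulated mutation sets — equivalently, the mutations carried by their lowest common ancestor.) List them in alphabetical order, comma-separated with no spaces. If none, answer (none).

Answer: Q581C,Y684D,Y749V

Derivation:
Accumulating mutations along path to Lambda:
  At Zeta: gained [] -> total []
  At Lambda: gained ['Y749V', 'Q581C', 'Y684D'] -> total ['Q581C', 'Y684D', 'Y749V']
Mutations(Lambda) = ['Q581C', 'Y684D', 'Y749V']
Accumulating mutations along path to Beta:
  At Zeta: gained [] -> total []
  At Lambda: gained ['Y749V', 'Q581C', 'Y684D'] -> total ['Q581C', 'Y684D', 'Y749V']
  At Beta: gained ['H524C', 'Q308Y'] -> total ['H524C', 'Q308Y', 'Q581C', 'Y684D', 'Y749V']
Mutations(Beta) = ['H524C', 'Q308Y', 'Q581C', 'Y684D', 'Y749V']
Intersection: ['Q581C', 'Y684D', 'Y749V'] ∩ ['H524C', 'Q308Y', 'Q581C', 'Y684D', 'Y749V'] = ['Q581C', 'Y684D', 'Y749V']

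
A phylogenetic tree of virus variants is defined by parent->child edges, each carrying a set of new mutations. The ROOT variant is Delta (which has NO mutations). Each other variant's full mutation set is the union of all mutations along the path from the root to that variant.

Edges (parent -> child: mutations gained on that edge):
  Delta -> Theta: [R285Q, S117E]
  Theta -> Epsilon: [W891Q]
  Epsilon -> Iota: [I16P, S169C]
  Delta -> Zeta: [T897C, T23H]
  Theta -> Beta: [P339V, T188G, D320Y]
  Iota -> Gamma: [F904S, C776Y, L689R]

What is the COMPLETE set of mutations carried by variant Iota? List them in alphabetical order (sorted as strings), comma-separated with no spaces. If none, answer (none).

At Delta: gained [] -> total []
At Theta: gained ['R285Q', 'S117E'] -> total ['R285Q', 'S117E']
At Epsilon: gained ['W891Q'] -> total ['R285Q', 'S117E', 'W891Q']
At Iota: gained ['I16P', 'S169C'] -> total ['I16P', 'R285Q', 'S117E', 'S169C', 'W891Q']

Answer: I16P,R285Q,S117E,S169C,W891Q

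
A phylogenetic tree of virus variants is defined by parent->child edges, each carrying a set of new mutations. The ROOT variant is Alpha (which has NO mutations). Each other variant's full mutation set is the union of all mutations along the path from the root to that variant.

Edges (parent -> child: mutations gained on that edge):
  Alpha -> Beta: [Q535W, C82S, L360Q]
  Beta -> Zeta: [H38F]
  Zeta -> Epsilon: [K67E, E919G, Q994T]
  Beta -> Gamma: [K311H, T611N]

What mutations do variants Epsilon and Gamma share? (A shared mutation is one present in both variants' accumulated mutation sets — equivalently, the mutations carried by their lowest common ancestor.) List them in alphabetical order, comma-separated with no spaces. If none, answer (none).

Accumulating mutations along path to Epsilon:
  At Alpha: gained [] -> total []
  At Beta: gained ['Q535W', 'C82S', 'L360Q'] -> total ['C82S', 'L360Q', 'Q535W']
  At Zeta: gained ['H38F'] -> total ['C82S', 'H38F', 'L360Q', 'Q535W']
  At Epsilon: gained ['K67E', 'E919G', 'Q994T'] -> total ['C82S', 'E919G', 'H38F', 'K67E', 'L360Q', 'Q535W', 'Q994T']
Mutations(Epsilon) = ['C82S', 'E919G', 'H38F', 'K67E', 'L360Q', 'Q535W', 'Q994T']
Accumulating mutations along path to Gamma:
  At Alpha: gained [] -> total []
  At Beta: gained ['Q535W', 'C82S', 'L360Q'] -> total ['C82S', 'L360Q', 'Q535W']
  At Gamma: gained ['K311H', 'T611N'] -> total ['C82S', 'K311H', 'L360Q', 'Q535W', 'T611N']
Mutations(Gamma) = ['C82S', 'K311H', 'L360Q', 'Q535W', 'T611N']
Intersection: ['C82S', 'E919G', 'H38F', 'K67E', 'L360Q', 'Q535W', 'Q994T'] ∩ ['C82S', 'K311H', 'L360Q', 'Q535W', 'T611N'] = ['C82S', 'L360Q', 'Q535W']

Answer: C82S,L360Q,Q535W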